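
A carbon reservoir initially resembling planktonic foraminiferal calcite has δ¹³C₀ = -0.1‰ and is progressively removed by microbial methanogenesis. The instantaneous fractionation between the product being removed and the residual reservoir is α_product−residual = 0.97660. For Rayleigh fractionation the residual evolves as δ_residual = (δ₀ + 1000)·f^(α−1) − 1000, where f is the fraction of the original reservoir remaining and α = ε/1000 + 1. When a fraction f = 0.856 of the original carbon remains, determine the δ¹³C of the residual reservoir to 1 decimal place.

Rayleigh residual: δ_res = (δ₀ + 1000)·f^(α−1) − 1000
α − 1 = -0.02340
f^(α−1) = 0.856^(-0.02340) = 1.003645
δ_res = (-0.1 + 1000) × 1.003645 − 1000 = 1003.545 − 1000 = 3.54‰

3.5‰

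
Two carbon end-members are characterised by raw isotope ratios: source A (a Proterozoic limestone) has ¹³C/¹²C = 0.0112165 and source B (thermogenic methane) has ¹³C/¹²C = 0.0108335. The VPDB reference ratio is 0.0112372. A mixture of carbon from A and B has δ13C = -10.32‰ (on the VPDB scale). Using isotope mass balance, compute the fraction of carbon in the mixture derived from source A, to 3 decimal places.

δ_A = (0.0112165/0.0112372 − 1)×1000 = (0.998158 − 1)×1000 = -1.842‰
δ_B = (0.0108335/0.0112372 − 1)×1000 = (0.964075 − 1)×1000 = -35.925‰
f_A = (δ_mix − δ_B)/(δ_A − δ_B) = (-10.32 − (-35.925))/(-1.842 − (-35.925))
f_A = 25.605 / 34.083 = 0.7513

0.751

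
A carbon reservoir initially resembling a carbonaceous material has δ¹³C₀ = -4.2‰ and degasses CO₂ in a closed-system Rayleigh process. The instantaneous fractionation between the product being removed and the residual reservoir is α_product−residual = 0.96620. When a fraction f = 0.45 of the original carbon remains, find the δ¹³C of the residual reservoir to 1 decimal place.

Rayleigh residual: δ_res = (δ₀ + 1000)·f^(α−1) − 1000
α − 1 = -0.03380
f^(α−1) = 0.45^(-0.03380) = 1.027357
δ_res = (-4.2 + 1000) × 1.027357 − 1000 = 1023.042 − 1000 = 23.04‰

23.0‰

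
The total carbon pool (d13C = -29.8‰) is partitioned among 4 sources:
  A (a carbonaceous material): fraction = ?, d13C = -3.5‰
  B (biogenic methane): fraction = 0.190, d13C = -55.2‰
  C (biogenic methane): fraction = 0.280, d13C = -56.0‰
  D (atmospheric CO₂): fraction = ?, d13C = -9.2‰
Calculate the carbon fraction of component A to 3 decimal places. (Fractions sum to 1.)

Let f_A and f_D be the unknown fractions; fractions sum to 1 so f_A + f_D = 0.530.
Mass balance: Σ fᵢ·δᵢ = δ_bulk ⇒ f_A·(-3.5) + f_D·(-9.2) = -29.8 − (-26.168) = -3.632
Substitute f_D = 0.530 − f_A:
f_A·(-3.5 − -9.2) = -3.632 − 0.530×(-9.2) = 1.244
f_A = 1.244 / 5.7 = 0.2182

0.218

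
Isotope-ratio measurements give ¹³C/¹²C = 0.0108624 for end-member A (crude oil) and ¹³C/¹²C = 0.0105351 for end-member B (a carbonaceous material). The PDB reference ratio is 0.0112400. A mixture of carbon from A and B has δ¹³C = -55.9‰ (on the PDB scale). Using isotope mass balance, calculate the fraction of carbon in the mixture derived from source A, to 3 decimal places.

0.234

δ_A = (0.0108624/0.0112400 − 1)×1000 = (0.966406 − 1)×1000 = -33.594‰
δ_B = (0.0105351/0.0112400 − 1)×1000 = (0.937286 − 1)×1000 = -62.714‰
f_A = (δ_mix − δ_B)/(δ_A − δ_B) = (-55.9 − (-62.714))/(-33.594 − (-62.714))
f_A = 6.814 / 29.119 = 0.2340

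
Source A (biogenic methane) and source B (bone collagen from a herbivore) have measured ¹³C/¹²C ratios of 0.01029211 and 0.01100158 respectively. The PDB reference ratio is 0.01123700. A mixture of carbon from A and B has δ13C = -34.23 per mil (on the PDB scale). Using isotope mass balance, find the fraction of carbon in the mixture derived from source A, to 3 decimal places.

0.210

δ_A = (0.01029211/0.01123700 − 1)×1000 = (0.915913 − 1)×1000 = -84.087 per mil
δ_B = (0.01100158/0.01123700 − 1)×1000 = (0.979050 − 1)×1000 = -20.950 per mil
f_A = (δ_mix − δ_B)/(δ_A − δ_B) = (-34.23 − (-20.950))/(-84.087 − (-20.950))
f_A = -13.280 / -63.137 = 0.2103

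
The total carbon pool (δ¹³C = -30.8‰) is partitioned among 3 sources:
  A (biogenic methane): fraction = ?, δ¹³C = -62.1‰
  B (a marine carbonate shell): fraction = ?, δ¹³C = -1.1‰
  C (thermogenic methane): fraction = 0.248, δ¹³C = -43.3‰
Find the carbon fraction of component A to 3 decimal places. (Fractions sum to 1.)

Let f_A and f_B be the unknown fractions; fractions sum to 1 so f_A + f_B = 0.752.
Mass balance: Σ fᵢ·δᵢ = δ_bulk ⇒ f_A·(-62.1) + f_B·(-1.1) = -30.8 − (-10.738) = -20.062
Substitute f_B = 0.752 − f_A:
f_A·(-62.1 − -1.1) = -20.062 − 0.752×(-1.1) = -19.234
f_A = -19.234 / -61.0 = 0.3153

0.315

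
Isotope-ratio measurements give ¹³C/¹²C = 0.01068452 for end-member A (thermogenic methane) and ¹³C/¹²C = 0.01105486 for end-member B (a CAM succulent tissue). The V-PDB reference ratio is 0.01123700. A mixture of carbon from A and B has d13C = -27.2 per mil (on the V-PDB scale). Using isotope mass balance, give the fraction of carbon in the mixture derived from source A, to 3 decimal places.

δ_A = (0.01068452/0.01123700 − 1)×1000 = (0.950834 − 1)×1000 = -49.166 per mil
δ_B = (0.01105486/0.01123700 − 1)×1000 = (0.983791 − 1)×1000 = -16.209 per mil
f_A = (δ_mix − δ_B)/(δ_A − δ_B) = (-27.2 − (-16.209))/(-49.166 − (-16.209))
f_A = -10.991 / -32.957 = 0.3335

0.333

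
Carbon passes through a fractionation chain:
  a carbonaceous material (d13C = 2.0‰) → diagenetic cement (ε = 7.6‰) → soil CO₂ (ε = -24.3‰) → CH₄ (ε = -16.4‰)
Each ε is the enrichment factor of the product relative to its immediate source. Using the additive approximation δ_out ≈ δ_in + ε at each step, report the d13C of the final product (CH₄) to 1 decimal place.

step 1: δ ≈ 2.0 + (7.6) = 9.6‰
step 2: δ ≈ 9.6 + (-24.3) = -14.7‰
step 3: δ ≈ -14.7 + (-16.4) = -31.1‰

-31.1‰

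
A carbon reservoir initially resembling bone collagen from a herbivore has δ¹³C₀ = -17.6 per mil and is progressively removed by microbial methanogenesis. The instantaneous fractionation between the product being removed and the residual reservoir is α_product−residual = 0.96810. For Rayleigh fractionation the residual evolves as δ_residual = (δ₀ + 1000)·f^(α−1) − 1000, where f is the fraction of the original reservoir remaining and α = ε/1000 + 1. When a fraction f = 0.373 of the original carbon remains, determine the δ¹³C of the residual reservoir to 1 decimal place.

13.8 per mil

Rayleigh residual: δ_res = (δ₀ + 1000)·f^(α−1) − 1000
α − 1 = -0.03190
f^(α−1) = 0.373^(-0.03190) = 1.031959
δ_res = (-17.6 + 1000) × 1.031959 − 1000 = 1013.797 − 1000 = 13.80 per mil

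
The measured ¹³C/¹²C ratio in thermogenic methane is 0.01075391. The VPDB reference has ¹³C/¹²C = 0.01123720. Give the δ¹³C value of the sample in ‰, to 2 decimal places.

-43.01‰

δ¹³C = (R_sample / R_standard − 1) × 1000
R_sample / R_standard = 0.01075391 / 0.01123720 = 0.956992
δ¹³C = (0.956992 − 1) × 1000 = -43.008‰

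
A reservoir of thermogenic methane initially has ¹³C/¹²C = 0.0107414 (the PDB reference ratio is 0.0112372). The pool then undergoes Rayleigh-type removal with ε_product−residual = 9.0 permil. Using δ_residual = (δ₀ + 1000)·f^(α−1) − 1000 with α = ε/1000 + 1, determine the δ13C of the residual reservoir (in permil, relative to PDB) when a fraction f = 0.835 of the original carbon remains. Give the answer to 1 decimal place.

-45.7 permil

δ₀ = (0.0107414/0.0112372 − 1)×1000 = (0.955879 − 1)×1000 = -44.121 permil
α − 1 = ε/1000 = 0.0090
f^(α−1) = 0.835^(0.0090) = 0.998378
δ_res = (-44.121 + 1000) × 0.998378 − 1000 = 954.329 − 1000 = -45.67 permil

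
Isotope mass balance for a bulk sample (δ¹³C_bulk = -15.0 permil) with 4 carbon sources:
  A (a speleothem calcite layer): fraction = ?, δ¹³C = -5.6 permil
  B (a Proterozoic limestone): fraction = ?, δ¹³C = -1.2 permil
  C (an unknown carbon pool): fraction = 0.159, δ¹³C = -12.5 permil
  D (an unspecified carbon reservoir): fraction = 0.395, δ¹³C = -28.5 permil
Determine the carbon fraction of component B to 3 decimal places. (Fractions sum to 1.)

0.169

Let f_B and f_A be the unknown fractions; fractions sum to 1 so f_B + f_A = 0.446.
Mass balance: Σ fᵢ·δᵢ = δ_bulk ⇒ f_B·(-1.2) + f_A·(-5.6) = -15.0 − (-13.245) = -1.755
Substitute f_A = 0.446 − f_B:
f_B·(-1.2 − -5.6) = -1.755 − 0.446×(-5.6) = 0.743
f_B = 0.743 / 4.4 = 0.1688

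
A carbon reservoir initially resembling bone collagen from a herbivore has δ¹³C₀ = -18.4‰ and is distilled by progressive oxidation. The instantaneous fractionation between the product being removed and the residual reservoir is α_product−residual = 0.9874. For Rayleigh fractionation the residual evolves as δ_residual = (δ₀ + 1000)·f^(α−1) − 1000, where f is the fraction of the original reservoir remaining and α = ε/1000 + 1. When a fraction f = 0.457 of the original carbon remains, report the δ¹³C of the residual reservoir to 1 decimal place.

-8.7‰

Rayleigh residual: δ_res = (δ₀ + 1000)·f^(α−1) − 1000
α − 1 = -0.01260
f^(α−1) = 0.457^(-0.01260) = 1.009916
δ_res = (-18.4 + 1000) × 1.009916 − 1000 = 991.333 − 1000 = -8.67‰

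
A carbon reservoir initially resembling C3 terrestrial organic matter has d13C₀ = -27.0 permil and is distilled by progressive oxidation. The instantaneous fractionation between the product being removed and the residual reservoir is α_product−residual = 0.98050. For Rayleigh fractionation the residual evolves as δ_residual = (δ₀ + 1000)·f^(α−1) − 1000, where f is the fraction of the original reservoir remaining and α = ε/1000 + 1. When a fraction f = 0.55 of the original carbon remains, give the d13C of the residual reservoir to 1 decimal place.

Rayleigh residual: δ_res = (δ₀ + 1000)·f^(α−1) − 1000
α − 1 = -0.01950
f^(α−1) = 0.55^(-0.01950) = 1.011726
δ_res = (-27.0 + 1000) × 1.011726 − 1000 = 984.409 − 1000 = -15.59 permil

-15.6 permil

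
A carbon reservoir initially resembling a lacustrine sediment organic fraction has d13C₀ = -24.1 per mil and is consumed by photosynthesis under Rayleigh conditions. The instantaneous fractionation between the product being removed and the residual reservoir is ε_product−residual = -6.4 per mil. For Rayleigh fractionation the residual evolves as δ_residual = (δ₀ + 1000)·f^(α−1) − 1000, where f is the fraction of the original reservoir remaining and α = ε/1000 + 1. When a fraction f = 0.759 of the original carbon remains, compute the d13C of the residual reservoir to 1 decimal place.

-22.4 per mil

Rayleigh residual: δ_res = (δ₀ + 1000)·f^(α−1) − 1000
α = ε/1000 + 1 = 0.99360, so α − 1 = -0.00640
f^(α−1) = 0.759^(-0.00640) = 1.001766
δ_res = (-24.1 + 1000) × 1.001766 − 1000 = 977.624 − 1000 = -22.38 per mil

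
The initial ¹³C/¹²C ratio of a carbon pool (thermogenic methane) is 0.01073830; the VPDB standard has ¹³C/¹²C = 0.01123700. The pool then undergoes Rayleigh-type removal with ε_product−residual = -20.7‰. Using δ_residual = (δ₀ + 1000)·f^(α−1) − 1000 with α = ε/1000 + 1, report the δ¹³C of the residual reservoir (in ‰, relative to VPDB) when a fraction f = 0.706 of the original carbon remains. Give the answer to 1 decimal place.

δ₀ = (0.01073830/0.01123700 − 1)×1000 = (0.955620 − 1)×1000 = -44.380‰
α − 1 = ε/1000 = -0.0207
f^(α−1) = 0.706^(-0.0207) = 1.007233
δ_res = (-44.380 + 1000) × 1.007233 − 1000 = 962.531 − 1000 = -37.47‰

-37.5‰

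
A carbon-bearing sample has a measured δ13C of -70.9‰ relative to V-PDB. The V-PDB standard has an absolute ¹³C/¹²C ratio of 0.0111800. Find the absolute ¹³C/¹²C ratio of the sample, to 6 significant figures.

R_sample = R_standard × (δ13C/1000 + 1)
R_sample = 0.0111800 × (-70.9/1000 + 1) = 0.0111800 × 0.929100
R_sample = 0.0103873

0.0103873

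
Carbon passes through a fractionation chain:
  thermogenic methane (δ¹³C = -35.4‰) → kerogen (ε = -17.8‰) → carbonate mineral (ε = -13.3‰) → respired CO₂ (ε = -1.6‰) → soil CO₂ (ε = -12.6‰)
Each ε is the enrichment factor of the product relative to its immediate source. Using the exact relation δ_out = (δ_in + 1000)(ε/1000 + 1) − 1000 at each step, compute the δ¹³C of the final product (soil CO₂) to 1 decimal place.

step 1: δ = (-35.40 + 1000)·(-17.8/1000 + 1) − 1000 = -52.57‰
step 2: δ = (-52.57 + 1000)·(-13.3/1000 + 1) − 1000 = -65.17‰
step 3: δ = (-65.17 + 1000)·(-1.6/1000 + 1) − 1000 = -66.67‰
step 4: δ = (-66.67 + 1000)·(-12.6/1000 + 1) − 1000 = -78.43‰

-78.4‰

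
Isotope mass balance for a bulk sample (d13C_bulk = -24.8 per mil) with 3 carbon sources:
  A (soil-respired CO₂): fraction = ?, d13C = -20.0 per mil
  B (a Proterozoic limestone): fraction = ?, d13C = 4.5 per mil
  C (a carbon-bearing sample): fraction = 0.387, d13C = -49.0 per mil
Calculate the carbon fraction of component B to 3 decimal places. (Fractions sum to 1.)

0.262

Let f_B and f_A be the unknown fractions; fractions sum to 1 so f_B + f_A = 0.613.
Mass balance: Σ fᵢ·δᵢ = δ_bulk ⇒ f_B·(4.5) + f_A·(-20.0) = -24.8 − (-18.963) = -5.837
Substitute f_A = 0.613 − f_B:
f_B·(4.5 − -20.0) = -5.837 − 0.613×(-20.0) = 6.423
f_B = 6.423 / 24.5 = 0.2622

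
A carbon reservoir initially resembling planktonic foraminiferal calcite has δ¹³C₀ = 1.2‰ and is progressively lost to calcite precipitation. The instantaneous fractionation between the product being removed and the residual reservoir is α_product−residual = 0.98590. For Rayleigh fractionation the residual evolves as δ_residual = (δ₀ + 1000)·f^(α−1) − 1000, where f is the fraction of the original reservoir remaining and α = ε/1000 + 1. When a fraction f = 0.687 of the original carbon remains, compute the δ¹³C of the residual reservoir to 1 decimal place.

Rayleigh residual: δ_res = (δ₀ + 1000)·f^(α−1) − 1000
α − 1 = -0.01410
f^(α−1) = 0.687^(-0.01410) = 1.005307
δ_res = (1.2 + 1000) × 1.005307 − 1000 = 1006.514 − 1000 = 6.51‰

6.5‰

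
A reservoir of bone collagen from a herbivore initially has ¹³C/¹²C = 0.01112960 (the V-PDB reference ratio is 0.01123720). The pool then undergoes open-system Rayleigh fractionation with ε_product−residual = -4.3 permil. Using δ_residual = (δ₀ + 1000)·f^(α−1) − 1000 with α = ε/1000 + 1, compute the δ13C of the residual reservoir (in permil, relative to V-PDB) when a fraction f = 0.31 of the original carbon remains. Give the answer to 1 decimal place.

δ₀ = (0.01112960/0.01123720 − 1)×1000 = (0.990425 − 1)×1000 = -9.575 permil
α − 1 = ε/1000 = -0.0043
f^(α−1) = 0.31^(-0.0043) = 1.005049
δ_res = (-9.575 + 1000) × 1.005049 − 1000 = 995.425 − 1000 = -4.57 permil

-4.6 permil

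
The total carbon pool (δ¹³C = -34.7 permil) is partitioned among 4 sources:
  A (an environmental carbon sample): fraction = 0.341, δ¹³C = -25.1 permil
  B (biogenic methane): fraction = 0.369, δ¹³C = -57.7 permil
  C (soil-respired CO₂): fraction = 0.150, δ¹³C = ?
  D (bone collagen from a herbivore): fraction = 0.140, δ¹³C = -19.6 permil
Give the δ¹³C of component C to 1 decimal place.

-14.0 permil

Isotope mass balance: δ_bulk = Σ fᵢ·δᵢ.
-34.7 = 0.341×(-25.1) + 0.369×(-57.7) + 0.150×δ_C + 0.140×(-19.6)
0.150·δ_C = -34.7 − (-32.594) = -2.106
δ_C = -2.106 / 0.150 = -14.04 permil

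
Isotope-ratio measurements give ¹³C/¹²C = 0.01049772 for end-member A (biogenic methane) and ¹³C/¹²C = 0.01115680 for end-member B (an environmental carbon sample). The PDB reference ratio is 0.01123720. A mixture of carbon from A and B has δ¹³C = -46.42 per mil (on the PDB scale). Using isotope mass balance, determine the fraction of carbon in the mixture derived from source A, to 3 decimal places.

δ_A = (0.01049772/0.01123720 − 1)×1000 = (0.934194 − 1)×1000 = -65.806 per mil
δ_B = (0.01115680/0.01123720 − 1)×1000 = (0.992845 − 1)×1000 = -7.155 per mil
f_A = (δ_mix − δ_B)/(δ_A − δ_B) = (-46.42 − (-7.155))/(-65.806 − (-7.155))
f_A = -39.265 / -58.652 = 0.6695

0.669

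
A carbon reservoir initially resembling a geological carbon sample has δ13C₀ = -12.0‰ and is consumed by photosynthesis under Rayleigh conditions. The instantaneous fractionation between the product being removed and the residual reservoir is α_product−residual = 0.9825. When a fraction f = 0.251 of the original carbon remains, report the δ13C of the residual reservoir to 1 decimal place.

12.2‰

Rayleigh residual: δ_res = (δ₀ + 1000)·f^(α−1) − 1000
α − 1 = -0.01750
f^(α−1) = 0.251^(-0.01750) = 1.024485
δ_res = (-12.0 + 1000) × 1.024485 − 1000 = 1012.191 − 1000 = 12.19‰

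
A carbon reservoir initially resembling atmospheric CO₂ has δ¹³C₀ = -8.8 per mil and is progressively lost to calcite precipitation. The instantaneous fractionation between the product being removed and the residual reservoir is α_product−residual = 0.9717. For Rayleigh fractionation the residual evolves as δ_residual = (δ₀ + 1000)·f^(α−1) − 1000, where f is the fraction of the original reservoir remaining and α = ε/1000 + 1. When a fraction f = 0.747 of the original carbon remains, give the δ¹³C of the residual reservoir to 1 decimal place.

-0.6 per mil

Rayleigh residual: δ_res = (δ₀ + 1000)·f^(α−1) − 1000
α − 1 = -0.02830
f^(α−1) = 0.747^(-0.02830) = 1.008289
δ_res = (-8.8 + 1000) × 1.008289 − 1000 = 999.416 − 1000 = -0.58 per mil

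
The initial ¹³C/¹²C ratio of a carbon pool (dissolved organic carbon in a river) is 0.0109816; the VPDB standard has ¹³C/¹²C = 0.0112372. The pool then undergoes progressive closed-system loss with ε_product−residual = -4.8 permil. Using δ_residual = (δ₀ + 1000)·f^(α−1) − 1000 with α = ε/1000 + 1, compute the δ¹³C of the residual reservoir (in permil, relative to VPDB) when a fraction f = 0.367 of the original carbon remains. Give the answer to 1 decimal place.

-18.0 permil

δ₀ = (0.0109816/0.0112372 − 1)×1000 = (0.977254 − 1)×1000 = -22.746 permil
α − 1 = ε/1000 = -0.0048
f^(α−1) = 0.367^(-0.0048) = 1.004823
δ_res = (-22.746 + 1000) × 1.004823 − 1000 = 981.967 − 1000 = -18.03 permil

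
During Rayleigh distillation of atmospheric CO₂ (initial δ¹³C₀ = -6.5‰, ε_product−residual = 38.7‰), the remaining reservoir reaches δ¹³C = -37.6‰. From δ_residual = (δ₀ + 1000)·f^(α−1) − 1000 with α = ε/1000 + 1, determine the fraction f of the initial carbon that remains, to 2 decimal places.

α − 1 = ε/1000 = 0.0387
(δ_res + 1000)/(δ₀ + 1000) = (-37.6 + 1000)/(-6.5 + 1000) = 962.4/993.5 = 0.968697
f = 0.968697^(1/0.0387) = exp(ln(0.968697)/0.0387) = exp(-0.03180/0.0387)
f = exp(-0.8218) = 0.4396

0.44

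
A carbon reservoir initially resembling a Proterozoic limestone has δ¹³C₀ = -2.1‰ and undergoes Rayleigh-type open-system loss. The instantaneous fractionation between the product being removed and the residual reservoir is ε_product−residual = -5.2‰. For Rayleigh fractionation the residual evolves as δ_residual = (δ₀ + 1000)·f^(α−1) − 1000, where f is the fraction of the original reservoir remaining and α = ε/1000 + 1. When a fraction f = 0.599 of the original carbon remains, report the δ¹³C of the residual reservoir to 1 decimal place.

Rayleigh residual: δ_res = (δ₀ + 1000)·f^(α−1) − 1000
α = ε/1000 + 1 = 0.99480, so α − 1 = -0.00520
f^(α−1) = 0.599^(-0.00520) = 1.002669
δ_res = (-2.1 + 1000) × 1.002669 − 1000 = 1000.563 − 1000 = 0.56‰

0.6‰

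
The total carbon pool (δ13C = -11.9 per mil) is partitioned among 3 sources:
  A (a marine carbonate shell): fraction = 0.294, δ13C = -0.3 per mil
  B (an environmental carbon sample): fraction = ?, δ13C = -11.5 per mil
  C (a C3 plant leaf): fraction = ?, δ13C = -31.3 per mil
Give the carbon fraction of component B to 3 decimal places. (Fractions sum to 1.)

Let f_B and f_C be the unknown fractions; fractions sum to 1 so f_B + f_C = 0.706.
Mass balance: Σ fᵢ·δᵢ = δ_bulk ⇒ f_B·(-11.5) + f_C·(-31.3) = -11.9 − (-0.088) = -11.812
Substitute f_C = 0.706 − f_B:
f_B·(-11.5 − -31.3) = -11.812 − 0.706×(-31.3) = 10.286
f_B = 10.286 / 19.8 = 0.5195

0.519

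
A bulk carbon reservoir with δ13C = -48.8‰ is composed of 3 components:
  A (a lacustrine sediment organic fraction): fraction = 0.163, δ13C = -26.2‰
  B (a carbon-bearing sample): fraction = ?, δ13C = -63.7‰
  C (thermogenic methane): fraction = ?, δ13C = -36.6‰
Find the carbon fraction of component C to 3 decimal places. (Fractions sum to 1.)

Let f_C and f_B be the unknown fractions; fractions sum to 1 so f_C + f_B = 0.837.
Mass balance: Σ fᵢ·δᵢ = δ_bulk ⇒ f_C·(-36.6) + f_B·(-63.7) = -48.8 − (-4.271) = -44.529
Substitute f_B = 0.837 − f_C:
f_C·(-36.6 − -63.7) = -44.529 − 0.837×(-63.7) = 8.788
f_C = 8.788 / 27.1 = 0.3243

0.324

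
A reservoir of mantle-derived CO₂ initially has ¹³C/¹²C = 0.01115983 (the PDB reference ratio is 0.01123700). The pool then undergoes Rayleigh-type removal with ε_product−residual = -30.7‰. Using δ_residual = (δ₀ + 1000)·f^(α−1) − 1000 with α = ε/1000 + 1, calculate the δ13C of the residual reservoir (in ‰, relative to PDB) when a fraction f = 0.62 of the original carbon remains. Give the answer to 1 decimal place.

7.8‰

δ₀ = (0.01115983/0.01123700 − 1)×1000 = (0.993133 − 1)×1000 = -6.867‰
α − 1 = ε/1000 = -0.0307
f^(α−1) = 0.62^(-0.0307) = 1.014784
δ_res = (-6.867 + 1000) × 1.014784 − 1000 = 1007.815 − 1000 = 7.81‰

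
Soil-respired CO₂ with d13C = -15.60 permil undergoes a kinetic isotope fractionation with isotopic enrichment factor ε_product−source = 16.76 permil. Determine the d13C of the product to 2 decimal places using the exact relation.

Exactly, δ_product = (δ_source + 1000)·(ε/1000 + 1) − 1000.
δ_product = (-15.60 + 1000) × (16.76/1000 + 1) − 1000
δ_product = 0.899 permil

0.90 permil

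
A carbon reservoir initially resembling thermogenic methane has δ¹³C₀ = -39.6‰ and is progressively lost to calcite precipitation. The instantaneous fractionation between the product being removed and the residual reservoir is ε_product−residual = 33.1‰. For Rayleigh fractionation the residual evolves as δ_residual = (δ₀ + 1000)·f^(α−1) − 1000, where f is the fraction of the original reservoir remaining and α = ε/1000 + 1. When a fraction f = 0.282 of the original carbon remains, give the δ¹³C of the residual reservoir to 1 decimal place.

-79.0‰

Rayleigh residual: δ_res = (δ₀ + 1000)·f^(α−1) − 1000
α = ε/1000 + 1 = 1.03310, so α − 1 = 0.03310
f^(α−1) = 0.282^(0.03310) = 0.958966
δ_res = (-39.6 + 1000) × 0.958966 − 1000 = 920.991 − 1000 = -79.01‰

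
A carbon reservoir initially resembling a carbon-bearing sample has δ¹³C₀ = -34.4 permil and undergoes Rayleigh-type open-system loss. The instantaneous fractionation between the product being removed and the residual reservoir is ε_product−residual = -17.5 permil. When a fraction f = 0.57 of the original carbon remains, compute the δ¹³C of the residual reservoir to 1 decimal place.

-24.9 permil

Rayleigh residual: δ_res = (δ₀ + 1000)·f^(α−1) − 1000
α = ε/1000 + 1 = 0.98250, so α − 1 = -0.01750
f^(α−1) = 0.57^(-0.01750) = 1.009886
δ_res = (-34.4 + 1000) × 1.009886 − 1000 = 975.146 − 1000 = -24.85 permil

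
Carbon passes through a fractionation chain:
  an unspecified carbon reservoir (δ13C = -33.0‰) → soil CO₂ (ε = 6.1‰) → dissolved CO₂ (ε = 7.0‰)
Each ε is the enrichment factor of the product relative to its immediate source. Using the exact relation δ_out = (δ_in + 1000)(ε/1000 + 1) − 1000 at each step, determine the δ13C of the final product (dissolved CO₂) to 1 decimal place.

step 1: δ = (-33.00 + 1000)·(6.1/1000 + 1) − 1000 = -27.10‰
step 2: δ = (-27.10 + 1000)·(7.0/1000 + 1) − 1000 = -20.29‰

-20.3‰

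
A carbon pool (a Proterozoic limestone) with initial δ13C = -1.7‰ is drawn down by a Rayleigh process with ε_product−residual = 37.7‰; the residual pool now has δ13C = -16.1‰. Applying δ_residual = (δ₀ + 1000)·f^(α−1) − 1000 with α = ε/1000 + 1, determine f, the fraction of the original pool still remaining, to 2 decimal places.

0.68

α − 1 = ε/1000 = 0.0377
(δ_res + 1000)/(δ₀ + 1000) = (-16.1 + 1000)/(-1.7 + 1000) = 983.9/998.3 = 0.985575
f = 0.985575^(1/0.0377) = exp(ln(0.985575)/0.0377) = exp(-0.01453/0.0377)
f = exp(-0.3854) = 0.6802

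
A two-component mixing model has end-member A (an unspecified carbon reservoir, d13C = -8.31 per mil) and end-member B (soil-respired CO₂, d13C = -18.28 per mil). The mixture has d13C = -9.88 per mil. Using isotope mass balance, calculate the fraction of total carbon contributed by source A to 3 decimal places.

δ_mix = f_A·δ_A + (1 − f_A)·δ_B  ⇒  f_A = (δ_mix − δ_B)/(δ_A − δ_B)
f_A = (-9.88 − (-18.28)) / (-8.31 − (-18.28))
f_A = 8.40 / 9.97 = 0.8425

0.843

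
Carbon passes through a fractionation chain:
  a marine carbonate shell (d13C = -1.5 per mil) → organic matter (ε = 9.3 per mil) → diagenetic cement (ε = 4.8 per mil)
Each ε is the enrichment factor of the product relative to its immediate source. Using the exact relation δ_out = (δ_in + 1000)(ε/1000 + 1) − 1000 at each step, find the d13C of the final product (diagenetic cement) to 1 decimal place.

step 1: δ = (-1.50 + 1000)·(9.3/1000 + 1) − 1000 = 7.79 per mil
step 2: δ = (7.79 + 1000)·(4.8/1000 + 1) − 1000 = 12.62 per mil

12.6 per mil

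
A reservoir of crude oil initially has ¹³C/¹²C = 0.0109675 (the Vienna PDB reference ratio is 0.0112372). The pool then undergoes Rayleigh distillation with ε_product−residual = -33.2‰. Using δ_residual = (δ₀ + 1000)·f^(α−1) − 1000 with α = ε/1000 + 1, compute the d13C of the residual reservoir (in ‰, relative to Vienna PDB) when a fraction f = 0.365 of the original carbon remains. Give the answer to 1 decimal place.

δ₀ = (0.0109675/0.0112372 − 1)×1000 = (0.975999 − 1)×1000 = -24.001‰
α − 1 = ε/1000 = -0.0332
f^(α−1) = 0.365^(-0.0332) = 1.034027
δ_res = (-24.001 + 1000) × 1.034027 − 1000 = 1009.210 − 1000 = 9.21‰

9.2‰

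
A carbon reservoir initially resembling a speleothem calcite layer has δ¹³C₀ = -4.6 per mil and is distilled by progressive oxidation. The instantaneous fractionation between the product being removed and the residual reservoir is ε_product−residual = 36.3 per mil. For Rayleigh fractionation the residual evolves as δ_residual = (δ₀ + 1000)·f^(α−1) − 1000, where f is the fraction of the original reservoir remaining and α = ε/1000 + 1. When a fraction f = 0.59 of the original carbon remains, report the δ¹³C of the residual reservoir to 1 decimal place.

-23.5 per mil

Rayleigh residual: δ_res = (δ₀ + 1000)·f^(α−1) − 1000
α = ε/1000 + 1 = 1.03630, so α − 1 = 0.03630
f^(α−1) = 0.59^(0.03630) = 0.981029
δ_res = (-4.6 + 1000) × 0.981029 − 1000 = 976.516 − 1000 = -23.48 per mil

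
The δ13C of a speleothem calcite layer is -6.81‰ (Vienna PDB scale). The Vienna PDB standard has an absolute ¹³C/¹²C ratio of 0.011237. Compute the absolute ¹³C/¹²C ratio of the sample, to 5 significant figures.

0.011160

R_sample = R_standard × (δ13C/1000 + 1)
R_sample = 0.011237 × (-6.81/1000 + 1) = 0.011237 × 0.993190
R_sample = 0.0111605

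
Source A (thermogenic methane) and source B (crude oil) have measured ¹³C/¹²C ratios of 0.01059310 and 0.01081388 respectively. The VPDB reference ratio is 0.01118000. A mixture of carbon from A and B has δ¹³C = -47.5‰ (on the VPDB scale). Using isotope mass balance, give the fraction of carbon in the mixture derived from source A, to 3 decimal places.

0.747

δ_A = (0.01059310/0.01118000 − 1)×1000 = (0.947504 − 1)×1000 = -52.496‰
δ_B = (0.01081388/0.01118000 − 1)×1000 = (0.967252 − 1)×1000 = -32.748‰
f_A = (δ_mix − δ_B)/(δ_A − δ_B) = (-47.5 − (-32.748))/(-52.496 − (-32.748))
f_A = -14.752 / -19.748 = 0.7470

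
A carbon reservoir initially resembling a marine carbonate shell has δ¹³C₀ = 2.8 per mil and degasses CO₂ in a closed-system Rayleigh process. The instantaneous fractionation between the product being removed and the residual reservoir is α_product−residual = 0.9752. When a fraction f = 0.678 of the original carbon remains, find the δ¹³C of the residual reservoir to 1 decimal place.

12.5 per mil

Rayleigh residual: δ_res = (δ₀ + 1000)·f^(α−1) − 1000
α − 1 = -0.02480
f^(α−1) = 0.678^(-0.02480) = 1.009684
δ_res = (2.8 + 1000) × 1.009684 − 1000 = 1012.511 − 1000 = 12.51 per mil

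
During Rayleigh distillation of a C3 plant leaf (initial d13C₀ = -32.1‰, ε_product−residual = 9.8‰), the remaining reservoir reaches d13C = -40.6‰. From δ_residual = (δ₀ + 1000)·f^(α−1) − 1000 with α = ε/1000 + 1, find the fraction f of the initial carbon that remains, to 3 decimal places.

α − 1 = ε/1000 = 0.0098
(δ_res + 1000)/(δ₀ + 1000) = (-40.6 + 1000)/(-32.1 + 1000) = 959.4/967.9 = 0.991218
f = 0.991218^(1/0.0098) = exp(ln(0.991218)/0.0098) = exp(-0.00882/0.0098)
f = exp(-0.9001) = 0.4065

0.407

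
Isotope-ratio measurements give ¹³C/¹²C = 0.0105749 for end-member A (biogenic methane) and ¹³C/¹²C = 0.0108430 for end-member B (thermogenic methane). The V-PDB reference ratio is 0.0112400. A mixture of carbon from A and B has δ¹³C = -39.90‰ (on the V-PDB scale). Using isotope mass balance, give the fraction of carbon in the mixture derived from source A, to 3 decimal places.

0.192

δ_A = (0.0105749/0.0112400 − 1)×1000 = (0.940827 − 1)×1000 = -59.173‰
δ_B = (0.0108430/0.0112400 − 1)×1000 = (0.964680 − 1)×1000 = -35.320‰
f_A = (δ_mix − δ_B)/(δ_A − δ_B) = (-39.90 − (-35.320))/(-59.173 − (-35.320))
f_A = -4.580 / -23.852 = 0.1920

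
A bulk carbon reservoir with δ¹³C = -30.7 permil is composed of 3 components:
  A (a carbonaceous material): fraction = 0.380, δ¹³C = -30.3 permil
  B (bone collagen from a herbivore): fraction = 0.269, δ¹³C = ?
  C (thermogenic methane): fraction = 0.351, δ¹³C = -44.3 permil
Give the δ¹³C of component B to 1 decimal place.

Isotope mass balance: δ_bulk = Σ fᵢ·δᵢ.
-30.7 = 0.380×(-30.3) + 0.269×δ_B + 0.351×(-44.3)
0.269·δ_B = -30.7 − (-27.063) = -3.637
δ_B = -3.637 / 0.269 = -13.52 permil

-13.5 permil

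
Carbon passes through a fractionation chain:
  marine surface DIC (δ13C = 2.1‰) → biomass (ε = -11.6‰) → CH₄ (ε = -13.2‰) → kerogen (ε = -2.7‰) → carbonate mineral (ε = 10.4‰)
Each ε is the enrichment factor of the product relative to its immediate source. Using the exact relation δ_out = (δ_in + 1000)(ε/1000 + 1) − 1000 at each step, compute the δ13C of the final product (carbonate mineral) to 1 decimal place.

step 1: δ = (2.10 + 1000)·(-11.6/1000 + 1) − 1000 = -9.52‰
step 2: δ = (-9.52 + 1000)·(-13.2/1000 + 1) − 1000 = -22.60‰
step 3: δ = (-22.60 + 1000)·(-2.7/1000 + 1) − 1000 = -25.24‰
step 4: δ = (-25.24 + 1000)·(10.4/1000 + 1) − 1000 = -15.10‰

-15.1‰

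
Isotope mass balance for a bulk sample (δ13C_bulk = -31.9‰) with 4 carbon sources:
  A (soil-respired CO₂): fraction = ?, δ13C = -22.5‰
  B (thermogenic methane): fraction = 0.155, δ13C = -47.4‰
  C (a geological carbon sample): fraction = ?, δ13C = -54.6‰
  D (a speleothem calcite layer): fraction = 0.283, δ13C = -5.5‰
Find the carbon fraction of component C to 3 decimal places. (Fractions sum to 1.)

0.322

Let f_C and f_A be the unknown fractions; fractions sum to 1 so f_C + f_A = 0.562.
Mass balance: Σ fᵢ·δᵢ = δ_bulk ⇒ f_C·(-54.6) + f_A·(-22.5) = -31.9 − (-8.903) = -22.996
Substitute f_A = 0.562 − f_C:
f_C·(-54.6 − -22.5) = -22.996 − 0.562×(-22.5) = -10.351
f_C = -10.351 / -32.1 = 0.3225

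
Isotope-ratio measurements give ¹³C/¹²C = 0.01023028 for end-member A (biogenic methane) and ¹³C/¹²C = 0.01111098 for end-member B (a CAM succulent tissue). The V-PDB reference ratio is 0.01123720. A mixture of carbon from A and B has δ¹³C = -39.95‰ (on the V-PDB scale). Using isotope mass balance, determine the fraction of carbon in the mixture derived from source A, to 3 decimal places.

0.366

δ_A = (0.01023028/0.01123720 − 1)×1000 = (0.910394 − 1)×1000 = -89.606‰
δ_B = (0.01111098/0.01123720 − 1)×1000 = (0.988768 − 1)×1000 = -11.232‰
f_A = (δ_mix − δ_B)/(δ_A − δ_B) = (-39.95 − (-11.232))/(-89.606 − (-11.232))
f_A = -28.718 / -78.374 = 0.3664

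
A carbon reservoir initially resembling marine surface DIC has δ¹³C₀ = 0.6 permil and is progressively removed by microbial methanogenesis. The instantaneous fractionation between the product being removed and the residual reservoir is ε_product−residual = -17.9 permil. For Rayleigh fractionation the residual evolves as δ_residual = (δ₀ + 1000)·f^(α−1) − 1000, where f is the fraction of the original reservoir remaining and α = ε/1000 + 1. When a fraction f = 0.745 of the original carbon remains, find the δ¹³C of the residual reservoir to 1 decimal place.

Rayleigh residual: δ_res = (δ₀ + 1000)·f^(α−1) − 1000
α = ε/1000 + 1 = 0.98210, so α − 1 = -0.01790
f^(α−1) = 0.745^(-0.01790) = 1.005283
δ_res = (0.6 + 1000) × 1.005283 − 1000 = 1005.886 − 1000 = 5.89 permil

5.9 permil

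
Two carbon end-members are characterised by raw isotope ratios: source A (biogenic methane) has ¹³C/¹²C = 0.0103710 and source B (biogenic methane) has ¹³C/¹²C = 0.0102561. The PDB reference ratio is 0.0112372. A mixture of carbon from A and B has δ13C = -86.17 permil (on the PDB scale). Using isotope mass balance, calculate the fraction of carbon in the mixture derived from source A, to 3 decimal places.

0.111

δ_A = (0.0103710/0.0112372 − 1)×1000 = (0.922917 − 1)×1000 = -77.083 permil
δ_B = (0.0102561/0.0112372 − 1)×1000 = (0.912692 − 1)×1000 = -87.308 permil
f_A = (δ_mix − δ_B)/(δ_A − δ_B) = (-86.17 − (-87.308))/(-77.083 − (-87.308))
f_A = 1.138 / 10.225 = 0.1113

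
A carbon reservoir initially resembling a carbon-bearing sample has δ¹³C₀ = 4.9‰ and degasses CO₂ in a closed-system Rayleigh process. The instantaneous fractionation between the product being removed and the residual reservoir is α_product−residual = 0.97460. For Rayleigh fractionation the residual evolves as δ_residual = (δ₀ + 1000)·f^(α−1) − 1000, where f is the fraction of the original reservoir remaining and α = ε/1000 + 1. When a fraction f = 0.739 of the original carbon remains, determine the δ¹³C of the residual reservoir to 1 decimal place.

Rayleigh residual: δ_res = (δ₀ + 1000)·f^(α−1) − 1000
α − 1 = -0.02540
f^(α−1) = 0.739^(-0.02540) = 1.007712
δ_res = (4.9 + 1000) × 1.007712 − 1000 = 1012.650 − 1000 = 12.65‰

12.6‰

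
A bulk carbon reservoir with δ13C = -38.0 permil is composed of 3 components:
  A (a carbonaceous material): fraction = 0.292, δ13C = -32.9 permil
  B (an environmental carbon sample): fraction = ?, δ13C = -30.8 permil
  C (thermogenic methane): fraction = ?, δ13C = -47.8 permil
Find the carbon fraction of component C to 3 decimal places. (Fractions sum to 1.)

0.387

Let f_C and f_B be the unknown fractions; fractions sum to 1 so f_C + f_B = 0.708.
Mass balance: Σ fᵢ·δᵢ = δ_bulk ⇒ f_C·(-47.8) + f_B·(-30.8) = -38.0 − (-9.607) = -28.393
Substitute f_B = 0.708 − f_C:
f_C·(-47.8 − -30.8) = -28.393 − 0.708×(-30.8) = -6.587
f_C = -6.587 / -17.0 = 0.3875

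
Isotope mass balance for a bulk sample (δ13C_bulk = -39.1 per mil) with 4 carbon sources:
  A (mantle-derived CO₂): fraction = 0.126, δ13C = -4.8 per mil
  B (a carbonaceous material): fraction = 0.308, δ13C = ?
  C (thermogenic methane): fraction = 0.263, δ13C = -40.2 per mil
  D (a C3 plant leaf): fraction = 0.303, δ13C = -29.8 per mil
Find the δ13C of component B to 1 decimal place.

Isotope mass balance: δ_bulk = Σ fᵢ·δᵢ.
-39.1 = 0.126×(-4.8) + 0.308×δ_B + 0.263×(-40.2) + 0.303×(-29.8)
0.308·δ_B = -39.1 − (-20.207) = -18.893
δ_B = -18.893 / 0.308 = -61.34 per mil

-61.3 per mil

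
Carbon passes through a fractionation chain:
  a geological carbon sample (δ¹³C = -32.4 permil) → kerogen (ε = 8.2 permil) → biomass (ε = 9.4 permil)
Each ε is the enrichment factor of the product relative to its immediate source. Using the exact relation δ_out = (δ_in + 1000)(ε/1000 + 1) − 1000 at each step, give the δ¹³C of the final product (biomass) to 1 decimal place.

-15.3 permil

step 1: δ = (-32.40 + 1000)·(8.2/1000 + 1) − 1000 = -24.47 permil
step 2: δ = (-24.47 + 1000)·(9.4/1000 + 1) − 1000 = -15.30 permil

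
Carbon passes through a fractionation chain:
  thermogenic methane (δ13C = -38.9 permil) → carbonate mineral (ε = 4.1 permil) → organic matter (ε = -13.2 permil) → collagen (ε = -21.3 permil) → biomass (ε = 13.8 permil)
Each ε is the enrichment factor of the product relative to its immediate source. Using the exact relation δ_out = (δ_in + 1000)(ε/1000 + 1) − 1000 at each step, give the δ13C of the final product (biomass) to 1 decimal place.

-55.1 permil

step 1: δ = (-38.90 + 1000)·(4.1/1000 + 1) − 1000 = -34.96 permil
step 2: δ = (-34.96 + 1000)·(-13.2/1000 + 1) − 1000 = -47.70 permil
step 3: δ = (-47.70 + 1000)·(-21.3/1000 + 1) − 1000 = -67.98 permil
step 4: δ = (-67.98 + 1000)·(13.8/1000 + 1) − 1000 = -55.12 permil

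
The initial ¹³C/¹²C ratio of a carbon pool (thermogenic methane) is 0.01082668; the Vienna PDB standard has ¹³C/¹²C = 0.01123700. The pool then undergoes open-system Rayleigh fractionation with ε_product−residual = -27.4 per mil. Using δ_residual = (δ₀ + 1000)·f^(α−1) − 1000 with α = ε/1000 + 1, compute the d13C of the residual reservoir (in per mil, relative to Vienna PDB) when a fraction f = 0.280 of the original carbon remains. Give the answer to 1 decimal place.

-2.3 per mil

δ₀ = (0.01082668/0.01123700 − 1)×1000 = (0.963485 − 1)×1000 = -36.515 per mil
α − 1 = ε/1000 = -0.0274
f^(α−1) = 0.280^(-0.0274) = 1.035495
δ_res = (-36.515 + 1000) × 1.035495 − 1000 = 997.683 − 1000 = -2.32 per mil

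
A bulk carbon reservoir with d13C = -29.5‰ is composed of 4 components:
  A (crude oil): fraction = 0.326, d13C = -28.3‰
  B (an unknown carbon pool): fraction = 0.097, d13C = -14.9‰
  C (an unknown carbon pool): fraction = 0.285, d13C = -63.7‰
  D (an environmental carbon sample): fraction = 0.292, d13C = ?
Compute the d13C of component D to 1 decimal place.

-2.3‰

Isotope mass balance: δ_bulk = Σ fᵢ·δᵢ.
-29.5 = 0.326×(-28.3) + 0.097×(-14.9) + 0.285×(-63.7) + 0.292×δ_D
0.292·δ_D = -29.5 − (-28.826) = -0.674
δ_D = -0.674 / 0.292 = -2.31‰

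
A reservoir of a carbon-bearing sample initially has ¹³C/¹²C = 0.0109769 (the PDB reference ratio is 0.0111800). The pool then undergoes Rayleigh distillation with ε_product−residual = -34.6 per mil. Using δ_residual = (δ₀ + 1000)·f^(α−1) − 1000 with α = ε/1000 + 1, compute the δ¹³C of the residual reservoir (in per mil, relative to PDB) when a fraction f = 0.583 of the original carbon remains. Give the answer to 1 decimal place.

δ₀ = (0.0109769/0.0111800 − 1)×1000 = (0.981834 − 1)×1000 = -18.166 per mil
α − 1 = ε/1000 = -0.0346
f^(α−1) = 0.583^(-0.0346) = 1.018844
δ_res = (-18.166 + 1000) × 1.018844 − 1000 = 1000.336 − 1000 = 0.34 per mil

0.3 per mil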